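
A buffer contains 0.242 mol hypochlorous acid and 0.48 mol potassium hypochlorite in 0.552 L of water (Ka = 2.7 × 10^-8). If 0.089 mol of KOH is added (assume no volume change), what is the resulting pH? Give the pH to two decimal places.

After neutralization: n(HOCl) = 0.153 mol, n(OCl-) = 0.569 mol.
pKa = −log(2.7 × 10^-8) = 7.569
pH = pKa + log([A⁻]/[HA]) = 7.569 + log(0.569/0.153) = 7.569 +0.570

pH = 8.14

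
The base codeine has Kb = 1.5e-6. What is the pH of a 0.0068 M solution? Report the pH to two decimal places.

C18H21NO3 + H2O ⇌ C18H22NO3+ + OH-
Let x = [OH-] at equilibrium. Kb = x²/(0.0068 − x).
Assume x ≪ 0.0068: x ≈ √(1.5 × 10^-6 × 0.0068) = 1.01 × 10^-4 M
(x/C₀ = 1.5% < 5%, so the approximation holds.)
pOH = 4.00, so pH = 14.00 − pOH = 10.00

pH = 10.00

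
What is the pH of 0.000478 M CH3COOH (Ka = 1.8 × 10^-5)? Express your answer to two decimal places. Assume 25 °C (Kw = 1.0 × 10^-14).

CH3COOH ⇌ CH3COO- + H+
From the ICE table, Ka = x²/(0.000478 − x) = 1.8 × 10^-5.
The 5% rule fails; solving x² + Ka·x − Ka·C₀ = 0 exactly:
x = [−1.8e-05 + √(1.8e-05² + 3.44e-08)]/2 = 8.42 × 10^-5 M
pH = −log[H+] = −log(8.42 × 10^-5) = 4.07

pH = 4.07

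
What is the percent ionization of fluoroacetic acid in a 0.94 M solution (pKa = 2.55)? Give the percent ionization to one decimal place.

FCH2COOH ⇌ FCH2COO- + H+; let x = [H+] at equilibrium.
Ka = 10^(−2.55) = 2.82 × 10^-3
Solve x² + 0.00282x − 0.00265 = 0 → x = 5.01 × 10^-2 M
% ionization = x/C₀ × 100% = 5.01 × 10^-2/0.94 × 100% = 5.3%

5.3%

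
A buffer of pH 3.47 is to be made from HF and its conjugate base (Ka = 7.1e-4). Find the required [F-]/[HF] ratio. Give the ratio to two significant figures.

ratio = 2.1

pKa = -log(7.1 × 10^-4) = 3.149
pH = pKa + log(r) ⇒ log(r) = 3.47 − 3.149 = +0.321
r = [F-]/[HF] = 10^(+0.321) = 2.09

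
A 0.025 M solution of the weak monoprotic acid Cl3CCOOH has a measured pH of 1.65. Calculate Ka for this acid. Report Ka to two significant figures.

Ka = 1.9 × 10^-1

[H+] = 10^(-1.65) = 2.24 × 10^-2 M
At equilibrium [HA] = 0.025 − 2.24 × 10^-2 = 2.60 × 10^-3 M
Ka = [H+][A-]/[HA] = (2.24 × 10^-2)² / 2.60 × 10^-3 = 1.9 × 10^-1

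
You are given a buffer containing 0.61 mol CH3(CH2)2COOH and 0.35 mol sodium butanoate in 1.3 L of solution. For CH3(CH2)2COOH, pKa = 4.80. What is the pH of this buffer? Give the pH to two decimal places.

Using pH = pKa + log([base]/[acid]) with [base]/[acid] = 0.35/0.61:
pH = 4.80 + (-0.241) = 4.56

pH = 4.56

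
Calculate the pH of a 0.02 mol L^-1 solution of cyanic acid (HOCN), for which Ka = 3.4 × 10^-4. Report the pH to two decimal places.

pH = 2.61

HOCN ⇌ OCN- + H+
Ka = [H+]²/(0.02 − [H+]) = 3.4 × 10^-4
Here C₀/Ka ≈ 58.8, so the small-[H+] approximation fails. Use the quadratic:
[H+] = (−Ka + √(Ka² + 4·Ka·C₀))/2 = 2.44 × 10^-3 M
pH = −log(2.44 × 10^-3) = 2.61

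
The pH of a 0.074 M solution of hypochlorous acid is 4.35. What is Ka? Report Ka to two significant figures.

[H+] = 10^(-4.35) = 4.47 × 10^-5 M
At equilibrium [HA] = 0.074 − 4.47 × 10^-5 = 7.40 × 10^-2 M
Ka = [H+][A-]/[HA] = (4.47 × 10^-5)² / 7.40 × 10^-2 = 2.7 × 10^-8

Ka = 2.7 × 10^-8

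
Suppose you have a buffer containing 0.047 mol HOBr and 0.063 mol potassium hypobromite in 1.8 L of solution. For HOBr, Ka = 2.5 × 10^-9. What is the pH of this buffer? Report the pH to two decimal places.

pKa = −log(2.5 × 10^-9) = 8.602
pH = pKa + log([A⁻]/[HA]) = 8.602 + log(0.063/0.047)
pH = 8.602 + (+0.127) = 8.73

pH = 8.73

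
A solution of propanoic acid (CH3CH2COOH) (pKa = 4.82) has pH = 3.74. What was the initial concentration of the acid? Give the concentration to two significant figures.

C₀ = 2.4 × 10^-3 M

[H+] = 10^(-3.74) = 1.82 × 10^-4 M = x
Ka = 10^(−4.82) = 1.51 × 10^-5
Ka = x²/(C₀ − x) ⇒ C₀ = x + x²/Ka
C₀ = 1.82 × 10^-4 + (1.82 × 10^-4)²/(1.51 × 10^-5) = 2.38 × 10^-3 M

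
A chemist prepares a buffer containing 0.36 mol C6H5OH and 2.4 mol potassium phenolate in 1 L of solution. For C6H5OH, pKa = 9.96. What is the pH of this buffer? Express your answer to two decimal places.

Henderson–Hasselbalch: pH = pKa + log([C6H5O-]/[C6H5OH]) = 9.96 + log(2.4/0.36)
pH = 9.96 + (+0.824) = 10.78

pH = 10.78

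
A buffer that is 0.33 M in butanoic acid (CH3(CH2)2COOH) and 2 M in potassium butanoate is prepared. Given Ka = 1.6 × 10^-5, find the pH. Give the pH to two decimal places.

pKa = −log(1.6 × 10^-5) = 4.796
Using pH = pKa + log([base]/[acid]) with [base]/[acid] = 2/0.33:
pH = 4.796 + (+0.783) = 5.58

pH = 5.58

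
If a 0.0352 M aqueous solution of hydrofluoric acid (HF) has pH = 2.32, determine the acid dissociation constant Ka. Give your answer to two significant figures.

[H+] = 10^(-2.32) = 4.79 × 10^-3 M
At equilibrium [HA] = 0.0352 − 4.79 × 10^-3 = 3.04 × 10^-2 M
Ka = [H+][A-]/[HA] = (4.79 × 10^-3)² / 3.04 × 10^-2 = 7.5 × 10^-4

Ka = 7.5 × 10^-4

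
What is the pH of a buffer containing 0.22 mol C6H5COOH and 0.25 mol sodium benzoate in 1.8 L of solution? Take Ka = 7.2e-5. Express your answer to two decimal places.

pH = 4.20

pKa = −log(7.2 × 10^-5) = 4.143
pH = pKa + log([A⁻]/[HA]) = 4.143 + log(0.25/0.22)
pH = 4.143 + (+0.056) = 4.20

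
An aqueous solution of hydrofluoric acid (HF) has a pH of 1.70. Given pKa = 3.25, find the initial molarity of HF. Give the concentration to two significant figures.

C₀ = 7.3 × 10^-1 M

[H+] = 10^(-1.70) = 2.00 × 10^-2 M = x
Ka = 10^(−3.25) = 5.62 × 10^-4
Ka = x²/(C₀ − x) ⇒ C₀ = x + x²/Ka
C₀ = 2.00 × 10^-2 + (2.00 × 10^-2)²/(5.62 × 10^-4) = 7.32 × 10^-1 M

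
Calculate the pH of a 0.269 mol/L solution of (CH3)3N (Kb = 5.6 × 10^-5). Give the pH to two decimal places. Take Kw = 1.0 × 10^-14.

(CH3)3N + H2O ⇌ (CH3)3NH+ + OH-
Kb = x²/(0.269 − x) = 5.6 × 10^-5
Since Kb ≪ C₀, x ≈ √(Kb·C₀) = 3.88 × 10^-3 M.
pOH = 2.41, so pH = 14.00 − pOH = 11.59

pH = 11.59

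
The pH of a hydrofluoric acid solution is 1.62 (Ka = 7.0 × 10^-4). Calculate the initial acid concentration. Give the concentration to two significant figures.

C₀ = 8.5 × 10^-1 M

[H+] = 10^(-1.62) = 2.40 × 10^-2 M = x
Ka = x²/(C₀ − x) ⇒ C₀ = x + x²/Ka
C₀ = 2.40 × 10^-2 + (2.40 × 10^-2)²/(7.0 × 10^-4) = 8.47 × 10^-1 M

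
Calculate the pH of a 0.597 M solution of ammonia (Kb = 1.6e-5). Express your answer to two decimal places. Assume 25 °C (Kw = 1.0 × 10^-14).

NH3 + H2O ⇌ NH4+ + OH-
From the ICE table, Kb = x²/(0.597 − x) = 1.6 × 10^-5.
Neglecting x in the denominator: x = √(1.6 × 10^-5 × 0.597) = 3.09 × 10^-3 M
(x/C₀ = 0.52% < 5%, so the approximation holds.)
pOH = −log(3.09 × 10^-3) = 2.51; pH = 14.00 − 2.51 = 11.49

pH = 11.49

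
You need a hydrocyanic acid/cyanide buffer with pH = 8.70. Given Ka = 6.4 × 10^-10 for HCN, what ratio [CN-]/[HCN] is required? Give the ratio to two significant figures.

pKa = -log(6.4 × 10^-10) = 9.194
pH = pKa + log(r) ⇒ log(r) = 8.70 − 9.194 = -0.494
r = [CN-]/[HCN] = 10^(-0.494) = 0.321

ratio = 0.32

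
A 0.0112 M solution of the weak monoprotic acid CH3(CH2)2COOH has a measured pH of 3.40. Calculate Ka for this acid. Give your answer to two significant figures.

Ka = 1.5 × 10^-5

[H+] = 10^(-3.40) = 3.98 × 10^-4 M
At equilibrium [HA] = 0.0112 − 3.98 × 10^-4 = 1.08 × 10^-2 M
Ka = [H+][A-]/[HA] = (3.98 × 10^-4)² / 1.08 × 10^-2 = 1.5 × 10^-5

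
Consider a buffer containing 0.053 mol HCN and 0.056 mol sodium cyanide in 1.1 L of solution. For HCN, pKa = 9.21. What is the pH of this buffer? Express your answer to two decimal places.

pH = pKa + log([A⁻]/[HA]) = 9.21 + log(0.056/0.053)
pH = 9.21 + (+0.024) = 9.23

pH = 9.23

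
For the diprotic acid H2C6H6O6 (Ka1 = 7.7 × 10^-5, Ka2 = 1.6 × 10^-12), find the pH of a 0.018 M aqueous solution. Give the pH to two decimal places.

pH = 2.94

Since Ka1 ≫ Ka2, the first ionization dominates [H+].
Ka1 = x²/(0.018 − x) = 7.7 × 10^-5
Solving the quadratic: x = (−Ka1 + √(Ka1² + 4·Ka1·C₀))/2 = 1.14 × 10^-3 M
pH = −log(1.14 × 10^-3) = 2.94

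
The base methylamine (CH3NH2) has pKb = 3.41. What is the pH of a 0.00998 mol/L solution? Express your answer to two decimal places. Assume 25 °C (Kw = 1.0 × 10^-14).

CH3NH2 + H2O ⇌ CH3NH3+ + OH-
Kb = 10^(−3.41) = 3.89 × 10^-4
From the ICE table, Kb = [OH-]²/(0.00998 − [OH-]) = 3.89 × 10^-4.
Here C₀/Kb ≈ 25.7, so the small-[OH-] approximation fails. Use the quadratic:
[OH-] = [−0.000389 + √(0.000389² + 1.55e-05)]/2 = 1.79 × 10^-3 M
pOH = −log(1.79 × 10^-3) = 2.75; pH = 14.00 − 2.75 = 11.25

pH = 11.25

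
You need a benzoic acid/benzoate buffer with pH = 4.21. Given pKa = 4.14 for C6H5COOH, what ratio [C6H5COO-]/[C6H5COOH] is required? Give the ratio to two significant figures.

ratio = 1.2

pH = pKa + log(r) ⇒ log(r) = 4.21 − 4.14 = +0.07
r = [C6H5COO-]/[C6H5COOH] = 10^(+0.07) = 1.17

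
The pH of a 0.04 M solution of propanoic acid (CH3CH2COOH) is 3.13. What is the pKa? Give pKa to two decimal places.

pKa = 4.85

[H+] = 10^(-3.13) = 7.41 × 10^-4 M
At equilibrium [HA] = 0.04 − 7.41 × 10^-4 = 3.93 × 10^-2 M
Ka = [H+][A-]/[HA] = (7.41 × 10^-4)² / 3.93 × 10^-2 = 1.40 × 10^-5
pKa = -log(1.40 × 10^-5) = 4.85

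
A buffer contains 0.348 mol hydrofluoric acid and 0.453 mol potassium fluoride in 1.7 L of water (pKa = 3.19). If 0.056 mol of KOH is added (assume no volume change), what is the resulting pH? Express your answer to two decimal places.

pH = 3.43

After neutralization: n(HF) = 0.292 mol, n(F-) = 0.509 mol.
Henderson–Hasselbalch with mole ratio 0.509/0.292: pH = 3.19 + (+0.241)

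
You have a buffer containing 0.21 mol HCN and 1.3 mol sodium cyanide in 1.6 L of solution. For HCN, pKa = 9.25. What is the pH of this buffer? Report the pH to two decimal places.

pH = pKa + log([A⁻]/[HA]) = 9.25 + log(1.3/0.21)
pH = 9.25 + (+0.792) = 10.04

pH = 10.04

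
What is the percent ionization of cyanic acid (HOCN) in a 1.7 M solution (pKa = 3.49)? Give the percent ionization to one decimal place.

1.4%

HOCN ⇌ OCN- + H+; let x = [H+] at equilibrium.
Ka = 10^(−3.49) = 3.24 × 10^-4
x ≈ √(Ka·C₀) = √(3.24 × 10^-4 × 1.7) = 2.35 × 10^-2 M
Fraction ionized = 2.35 × 10^-2 / 1.7 = 0.0138 → 1.4%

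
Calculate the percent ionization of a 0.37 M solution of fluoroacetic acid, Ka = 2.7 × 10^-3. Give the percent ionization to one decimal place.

FCH2COOH ⇌ FCH2COO- + H+; let x = [H+] at equilibrium.
Solve x² + 0.0027x − 0.000999 = 0 → x = 3.03 × 10^-2 M
Fraction ionized = 3.03 × 10^-2 / 0.37 = 0.0819 → 8.2%

8.2%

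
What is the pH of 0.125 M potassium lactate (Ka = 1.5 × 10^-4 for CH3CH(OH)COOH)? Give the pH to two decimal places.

pH = 8.46

CH3CH(OH)COO- is the conjugate base of the weak acid CH3CH(OH)COOH.
Kb = Kw/Ka = 1.0×10^-14 / 1.5 × 10^-4 = 6.67 × 10^-11
From the ICE table, Kb = [OH-]²/(0.125 − [OH-]) = 6.67 × 10^-11.
Neglecting [OH-] in the denominator: [OH-] = √(6.67 × 10^-11 × 0.125) = 2.89 × 10^-6 M
pOH = −log(2.89 × 10^-6) = 5.54; pH = 14.00 − 5.54 = 8.46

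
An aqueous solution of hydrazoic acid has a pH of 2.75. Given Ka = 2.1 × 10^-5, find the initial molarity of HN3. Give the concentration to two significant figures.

[H+] = 10^(-2.75) = 1.78 × 10^-3 M = x
Ka = x²/(C₀ − x) ⇒ C₀ = x + x²/Ka
C₀ = 1.78 × 10^-3 + (1.78 × 10^-3)²/(2.1 × 10^-5) = 1.53 × 10^-1 M

C₀ = 1.5 × 10^-1 M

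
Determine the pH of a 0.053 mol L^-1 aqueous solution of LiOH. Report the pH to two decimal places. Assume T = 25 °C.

LiOH is a strong base; [OH-] = 0.053 M.
pOH = -log(0.053) = 1.28
pH = 14.00 - 1.28 = 12.72

pH = 12.72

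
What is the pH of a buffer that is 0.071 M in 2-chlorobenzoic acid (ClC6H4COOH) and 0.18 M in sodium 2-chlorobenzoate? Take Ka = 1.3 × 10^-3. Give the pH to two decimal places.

pKa = −log(1.3 × 10^-3) = 2.886
pH = pKa + log([A⁻]/[HA]) = 2.886 + log(0.18/0.071)
pH = 2.886 + (+0.404) = 3.29

pH = 3.29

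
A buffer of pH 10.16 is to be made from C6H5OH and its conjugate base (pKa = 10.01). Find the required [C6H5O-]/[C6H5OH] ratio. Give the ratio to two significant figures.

pH = pKa + log(r) ⇒ log(r) = 10.16 − 10.01 = +0.15
r = [C6H5O-]/[C6H5OH] = 10^(+0.15) = 1.41

ratio = 1.4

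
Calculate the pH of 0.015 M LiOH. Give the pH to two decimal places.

LiOH is a strong base; [OH-] = 0.015 M.
pOH = -log(0.015) = 1.82
pH = 14.00 - 1.82 = 12.18

pH = 12.18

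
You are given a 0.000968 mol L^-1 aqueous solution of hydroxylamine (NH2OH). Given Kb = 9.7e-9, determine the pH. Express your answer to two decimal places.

NH2OH + H2O ⇌ NH3OH+ + OH-
From the ICE table, Kb = [OH-]²/(0.000968 − [OH-]) = 9.7 × 10^-9.
Assume [OH-] ≪ 0.000968: [OH-] ≈ √(9.7 × 10^-9 × 0.000968) = 3.06 × 10^-6 M
pOH = −log(3.06 × 10^-6) = 5.51; pH = 14.00 − 5.51 = 8.49

pH = 8.49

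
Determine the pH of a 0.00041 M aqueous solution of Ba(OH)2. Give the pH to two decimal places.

Ba(OH)2 is a strong base (each formula unit releases 2 OH-); [OH-] = 0.00082 M.
pOH = -log(0.00082) = 3.09
pH = 14.00 - 3.09 = 10.91

pH = 10.91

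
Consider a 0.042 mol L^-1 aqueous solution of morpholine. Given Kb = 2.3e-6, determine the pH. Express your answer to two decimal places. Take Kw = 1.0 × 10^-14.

pH = 10.49

C4H8ONH + H2O ⇌ C4H8ONH2+ + OH-
From the ICE table, Kb = x²/(0.042 − x) = 2.3 × 10^-6.
Since Kb ≪ C₀, x ≈ √(Kb·C₀) = 3.11 × 10^-4 M.
pOH = 3.51, so pH = 14.00 − pOH = 10.49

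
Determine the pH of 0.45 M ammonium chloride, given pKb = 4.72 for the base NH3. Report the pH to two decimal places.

NH4+ is the conjugate acid of the weak base NH3.
Kb = 10^(−4.72) = 1.91 × 10^-5
Ka = Kw/Kb = 1.0×10^-14 / 1.91 × 10^-5 = 5.24 × 10^-10
From the ICE table, Ka = [H+]²/(0.45 − [H+]) = 5.24 × 10^-10.
Neglecting [H+] in the denominator: [H+] = √(5.24 × 10^-10 × 0.45) = 1.54 × 10^-5 M
Check: 0.0034% ionized — well under 5%, approximation valid.
pH = −log[H+] = −log(1.54 × 10^-5) = 4.81

pH = 4.81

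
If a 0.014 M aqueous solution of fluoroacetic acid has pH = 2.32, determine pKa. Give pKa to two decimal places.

[H+] = 10^(-2.32) = 4.79 × 10^-3 M
At equilibrium [HA] = 0.014 − 4.79 × 10^-3 = 9.21 × 10^-3 M
Ka = [H+][A-]/[HA] = (4.79 × 10^-3)² / 9.21 × 10^-3 = 2.49 × 10^-3
pKa = -log(2.49 × 10^-3) = 2.60

pKa = 2.60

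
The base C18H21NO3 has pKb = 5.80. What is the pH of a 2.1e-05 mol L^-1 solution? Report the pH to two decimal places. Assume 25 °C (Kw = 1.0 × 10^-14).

C18H21NO3 + H2O ⇌ C18H22NO3+ + OH-
Kb = 10^(−5.80) = 1.58 × 10^-6
From the ICE table, Kb = [OH-]²/(2.1e-05 − [OH-]) = 1.58 × 10^-6.
The 5% rule fails; solving [OH-]² + Kb·[OH-] − Kb·C₀ = 0 exactly:
[OH-] = [−1.58e-06 + √(1.58e-06² + 1.33e-10)]/2 = 5.02 × 10^-6 M
pOH = −log(5.02 × 10^-6) = 5.30; pH = 14.00 − 5.30 = 8.70

pH = 8.70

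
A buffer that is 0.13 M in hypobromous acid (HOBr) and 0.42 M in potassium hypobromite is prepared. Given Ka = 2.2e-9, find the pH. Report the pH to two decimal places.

pH = 9.17

pKa = −log(2.2 × 10^-9) = 8.658
Henderson–Hasselbalch: pH = pKa + log([OBr-]/[HOBr]) = 8.658 + log(0.42/0.13)
pH = 8.658 + (+0.509) = 9.17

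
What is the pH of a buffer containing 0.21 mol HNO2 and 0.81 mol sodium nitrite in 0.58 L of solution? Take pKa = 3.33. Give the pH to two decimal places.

pH = pKa + log([A⁻]/[HA]) = 3.33 + log(0.81/0.21)
pH = 3.33 + (+0.586) = 3.92

pH = 3.92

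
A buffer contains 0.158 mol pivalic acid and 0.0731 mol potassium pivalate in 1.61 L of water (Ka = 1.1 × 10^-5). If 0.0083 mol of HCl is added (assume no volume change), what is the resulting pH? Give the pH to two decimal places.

pH = 4.55

After neutralization: n((CH3)3CCOOH) = 0.166 mol, n((CH3)3CCOO-) = 0.0648 mol.
pKa = −log(1.1 × 10^-5) = 4.959
Henderson–Hasselbalch with mole ratio 0.0648/0.166: pH = 4.959 + (-0.409)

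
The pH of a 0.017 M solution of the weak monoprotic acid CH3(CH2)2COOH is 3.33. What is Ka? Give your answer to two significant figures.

[H+] = 10^(-3.33) = 4.68 × 10^-4 M
At equilibrium [HA] = 0.017 − 4.68 × 10^-4 = 1.65 × 10^-2 M
Ka = [H+][A-]/[HA] = (4.68 × 10^-4)² / 1.65 × 10^-2 = 1.3 × 10^-5

Ka = 1.3 × 10^-5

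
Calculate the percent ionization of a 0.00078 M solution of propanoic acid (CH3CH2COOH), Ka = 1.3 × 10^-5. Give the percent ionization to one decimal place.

CH3CH2COOH ⇌ CH3CH2COO- + H+; let x = [H+] at equilibrium.
Solve x² + 1.3e-05x − 1.01e-08 = 0 → x = 9.44 × 10^-5 M
% ionization = x/C₀ × 100% = 9.44 × 10^-5/0.00078 × 100% = 12.1%

12.1%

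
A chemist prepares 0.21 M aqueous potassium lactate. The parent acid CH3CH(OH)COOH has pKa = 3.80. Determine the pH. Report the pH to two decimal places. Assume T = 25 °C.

CH3CH(OH)COO- is the conjugate base of the weak acid CH3CH(OH)COOH.
Ka = 10^(−3.80) = 1.58 × 10^-4
Kb = Kw/Ka = 1.0×10^-14 / 1.58 × 10^-4 = 6.33 × 10^-11
From the ICE table, Kb = x²/(0.21 − x) = 6.33 × 10^-11.
Neglecting x in the denominator: x = √(6.33 × 10^-11 × 0.21) = 3.65 × 10^-6 M
pOH = −log(3.65 × 10^-6) = 5.44; pH = 14.00 − 5.44 = 8.56

pH = 8.56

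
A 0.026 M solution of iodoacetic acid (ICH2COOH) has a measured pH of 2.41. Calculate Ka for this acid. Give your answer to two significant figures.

[H+] = 10^(-2.41) = 3.89 × 10^-3 M
At equilibrium [HA] = 0.026 − 3.89 × 10^-3 = 2.21 × 10^-2 M
Ka = [H+][A-]/[HA] = (3.89 × 10^-3)² / 2.21 × 10^-2 = 6.8 × 10^-4

Ka = 6.8 × 10^-4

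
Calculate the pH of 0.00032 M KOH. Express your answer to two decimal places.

pH = 10.51

KOH is a strong base; [OH-] = 0.00032 M.
pOH = -log(0.00032) = 3.49
pH = 14.00 - 3.49 = 10.51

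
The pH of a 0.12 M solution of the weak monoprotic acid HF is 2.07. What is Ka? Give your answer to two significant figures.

Ka = 6.5 × 10^-4

[H+] = 10^(-2.07) = 8.51 × 10^-3 M
At equilibrium [HA] = 0.12 − 8.51 × 10^-3 = 1.11 × 10^-1 M
Ka = [H+][A-]/[HA] = (8.51 × 10^-3)² / 1.11 × 10^-1 = 6.5 × 10^-4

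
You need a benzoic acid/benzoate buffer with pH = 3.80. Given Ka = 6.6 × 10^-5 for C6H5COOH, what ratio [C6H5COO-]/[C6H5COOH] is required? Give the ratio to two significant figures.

ratio = 0.42

pKa = -log(6.6 × 10^-5) = 4.180
pH = pKa + log(r) ⇒ log(r) = 3.80 − 4.180 = -0.380
r = [C6H5COO-]/[C6H5COOH] = 10^(-0.380) = 0.417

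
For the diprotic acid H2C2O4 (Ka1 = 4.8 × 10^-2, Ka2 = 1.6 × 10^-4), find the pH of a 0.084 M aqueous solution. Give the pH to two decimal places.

Ka1 ≫ Ka2, so treat the first dissociation as the only significant source of H+.
Ka1 = x²/(0.084 − x) = 4.8 × 10^-2
Solving the quadratic: x = (−Ka1 + √(Ka1² + 4·Ka1·C₀))/2 = 4.39 × 10^-2 M
pH = −log(4.39 × 10^-2) = 1.36

pH = 1.36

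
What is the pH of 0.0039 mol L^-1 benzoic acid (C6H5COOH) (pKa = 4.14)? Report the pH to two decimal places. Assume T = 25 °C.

pH = 3.30

C6H5COOH ⇌ C6H5COO- + H+
Ka = 10^(−4.14) = 7.24 × 10^-5
From the ICE table, Ka = [H+]²/(0.0039 − [H+]) = 7.24 × 10^-5.
The 5% rule fails; solving [H+]² + Ka·[H+] − Ka·C₀ = 0 exactly:
[H+] = [−7.24e-05 + √(7.24e-05² + 1.13e-06)]/2 = 4.96 × 10^-4 M
pH = −log[H+] = −log(4.96 × 10^-4) = 3.30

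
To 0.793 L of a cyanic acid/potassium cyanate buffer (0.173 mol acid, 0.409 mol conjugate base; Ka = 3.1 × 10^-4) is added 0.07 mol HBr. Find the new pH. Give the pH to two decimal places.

pH = 3.65

After neutralization: n(HOCN) = 0.243 mol, n(OCN-) = 0.339 mol.
pKa = −log(3.1 × 10^-4) = 3.509
Henderson–Hasselbalch with mole ratio 0.339/0.243: pH = 3.509 + (+0.145)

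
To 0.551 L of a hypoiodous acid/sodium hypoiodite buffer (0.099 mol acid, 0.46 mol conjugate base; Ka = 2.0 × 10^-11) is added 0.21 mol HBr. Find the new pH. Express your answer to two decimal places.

pH = 10.61

After neutralization: n(HOI) = 0.309 mol, n(OI-) = 0.25 mol.
pKa = −log(2.0 × 10^-11) = 10.699
pH = pKa + log([A⁻]/[HA]) = 10.699 + log(0.25/0.309) = 10.699 -0.092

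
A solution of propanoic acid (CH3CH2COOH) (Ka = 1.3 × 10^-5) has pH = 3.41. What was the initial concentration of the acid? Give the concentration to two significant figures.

[H+] = 10^(-3.41) = 3.89 × 10^-4 M = x
Ka = x²/(C₀ − x) ⇒ C₀ = x + x²/Ka
C₀ = 3.89 × 10^-4 + (3.89 × 10^-4)²/(1.3 × 10^-5) = 1.20 × 10^-2 M

C₀ = 1.2 × 10^-2 M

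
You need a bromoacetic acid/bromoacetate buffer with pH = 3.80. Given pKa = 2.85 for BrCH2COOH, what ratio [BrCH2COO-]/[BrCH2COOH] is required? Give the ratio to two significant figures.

pH = pKa + log(r) ⇒ log(r) = 3.80 − 2.85 = +0.95
r = [BrCH2COO-]/[BrCH2COOH] = 10^(+0.95) = 8.91

ratio = 8.9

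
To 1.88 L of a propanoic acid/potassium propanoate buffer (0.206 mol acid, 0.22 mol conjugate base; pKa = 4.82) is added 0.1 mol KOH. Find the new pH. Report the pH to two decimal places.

After neutralization: n(CH3CH2COOH) = 0.106 mol, n(CH3CH2COO-) = 0.32 mol.
pH = pKa + log(n_CH3CH2COO-/n_CH3CH2COOH) = 4.82 + log(0.32/0.106) = 4.82 + (+0.480)

pH = 5.30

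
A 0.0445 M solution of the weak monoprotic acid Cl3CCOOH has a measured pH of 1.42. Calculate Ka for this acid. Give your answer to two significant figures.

[H+] = 10^(-1.42) = 3.80 × 10^-2 M
At equilibrium [HA] = 0.0445 − 3.80 × 10^-2 = 6.50 × 10^-3 M
Ka = [H+][A-]/[HA] = (3.80 × 10^-2)² / 6.50 × 10^-3 = 2.2 × 10^-1

Ka = 2.2 × 10^-1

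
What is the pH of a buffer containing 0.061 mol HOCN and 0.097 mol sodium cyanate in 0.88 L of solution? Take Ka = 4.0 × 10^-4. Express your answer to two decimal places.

pKa = −log(4.0 × 10^-4) = 3.398
Henderson–Hasselbalch: pH = pKa + log([OCN-]/[HOCN]) = 3.398 + log(0.097/0.061)
pH = 3.398 + (+0.201) = 3.60

pH = 3.60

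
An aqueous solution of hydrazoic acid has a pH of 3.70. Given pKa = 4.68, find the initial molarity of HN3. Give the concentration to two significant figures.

[H+] = 10^(-3.70) = 2.00 × 10^-4 M = x
Ka = 10^(−4.68) = 2.09 × 10^-5
Ka = x²/(C₀ − x) ⇒ C₀ = x + x²/Ka
C₀ = 2.00 × 10^-4 + (2.00 × 10^-4)²/(2.09 × 10^-5) = 2.11 × 10^-3 M

C₀ = 2.1 × 10^-3 M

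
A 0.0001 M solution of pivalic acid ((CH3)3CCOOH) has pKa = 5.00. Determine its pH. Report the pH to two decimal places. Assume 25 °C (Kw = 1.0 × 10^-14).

(CH3)3CCOOH ⇌ (CH3)3CCOO- + H+
Ka = 10^(−5.00) = 1.00 × 10^-5
Ka = x²/(0.0001 − x) = 1.00 × 10^-5
Here C₀/Ka ≈ 10, so the small-x approximation fails. Use the quadratic:
x = [−1e-05 + √(1e-05² + 4e-09)]/2 = 2.70 × 10^-5 M
pH = −log(2.70 × 10^-5) = 4.57

pH = 4.57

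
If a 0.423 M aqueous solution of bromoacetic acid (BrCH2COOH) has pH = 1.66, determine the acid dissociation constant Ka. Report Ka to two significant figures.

Ka = 1.2 × 10^-3

[H+] = 10^(-1.66) = 2.19 × 10^-2 M
At equilibrium [HA] = 0.423 − 2.19 × 10^-2 = 4.01 × 10^-1 M
Ka = [H+][A-]/[HA] = (2.19 × 10^-2)² / 4.01 × 10^-1 = 1.2 × 10^-3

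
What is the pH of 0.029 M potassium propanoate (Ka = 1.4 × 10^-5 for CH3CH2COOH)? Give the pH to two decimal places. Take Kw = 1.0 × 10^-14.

pH = 8.66

CH3CH2COO- is the conjugate base of the weak acid CH3CH2COOH.
Kb = Kw/Ka = 1.0×10^-14 / 1.4 × 10^-5 = 7.14 × 10^-10
From the ICE table, Kb = [OH-]²/(0.029 − [OH-]) = 7.14 × 10^-10.
Since Kb ≪ C₀, [OH-] ≈ √(Kb·C₀) = 4.55 × 10^-6 M.
([OH-]/C₀ = 0.016% < 5%, so the approximation holds.)
pOH = 5.34, so pH = 14.00 − pOH = 8.66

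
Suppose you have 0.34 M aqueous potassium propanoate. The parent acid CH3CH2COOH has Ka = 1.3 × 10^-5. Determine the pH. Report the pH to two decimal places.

CH3CH2COO- is the conjugate base of the weak acid CH3CH2COOH.
Kb = Kw/Ka = 1.0×10^-14 / 1.3 × 10^-5 = 7.69 × 10^-10
Kb = [OH-]²/(0.34 − [OH-]) = 7.69 × 10^-10
Neglecting [OH-] in the denominator: [OH-] = √(7.69 × 10^-10 × 0.34) = 1.62 × 10^-5 M
pOH = −log(1.62 × 10^-5) = 4.79; pH = 14.00 − 4.79 = 9.21

pH = 9.21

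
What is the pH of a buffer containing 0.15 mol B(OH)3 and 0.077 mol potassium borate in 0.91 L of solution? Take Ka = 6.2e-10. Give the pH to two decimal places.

pKa = −log(6.2 × 10^-10) = 9.208
Using pH = pKa + log([base]/[acid]) with [base]/[acid] = 0.077/0.15:
pH = 9.208 + (-0.290) = 8.92

pH = 8.92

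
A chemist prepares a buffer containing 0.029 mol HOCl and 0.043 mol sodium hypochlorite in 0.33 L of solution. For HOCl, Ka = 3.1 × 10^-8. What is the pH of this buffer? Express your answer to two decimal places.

pH = 7.68

pKa = −log(3.1 × 10^-8) = 7.509
Henderson–Hasselbalch: pH = pKa + log([OCl-]/[HOCl]) = 7.509 + log(0.043/0.029)
pH = 7.509 + (+0.171) = 7.68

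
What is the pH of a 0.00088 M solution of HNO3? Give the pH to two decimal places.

pH = 3.06

HNO3 is a strong acid and dissociates completely, so [H+] = 0.00088 M.
pH = -log(0.00088) = 3.06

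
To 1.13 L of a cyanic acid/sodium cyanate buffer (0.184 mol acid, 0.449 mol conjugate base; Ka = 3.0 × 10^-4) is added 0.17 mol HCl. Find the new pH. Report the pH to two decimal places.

pH = 3.42

After neutralization: n(HOCN) = 0.354 mol, n(OCN-) = 0.279 mol.
pKa = −log(3.0 × 10^-4) = 3.523
Henderson–Hasselbalch with mole ratio 0.279/0.354: pH = 3.523 + (-0.103)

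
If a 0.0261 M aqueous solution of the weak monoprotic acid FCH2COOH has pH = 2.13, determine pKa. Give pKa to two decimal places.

[H+] = 10^(-2.13) = 7.41 × 10^-3 M
At equilibrium [HA] = 0.0261 − 7.41 × 10^-3 = 1.87 × 10^-2 M
Ka = [H+][A-]/[HA] = (7.41 × 10^-3)² / 1.87 × 10^-2 = 2.94 × 10^-3
pKa = -log(2.94 × 10^-3) = 2.53

pKa = 2.53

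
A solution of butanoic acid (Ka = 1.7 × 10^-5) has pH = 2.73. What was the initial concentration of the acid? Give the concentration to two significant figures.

[H+] = 10^(-2.73) = 1.86 × 10^-3 M = x
Ka = x²/(C₀ − x) ⇒ C₀ = x + x²/Ka
C₀ = 1.86 × 10^-3 + (1.86 × 10^-3)²/(1.7 × 10^-5) = 2.05 × 10^-1 M

C₀ = 2.1 × 10^-1 M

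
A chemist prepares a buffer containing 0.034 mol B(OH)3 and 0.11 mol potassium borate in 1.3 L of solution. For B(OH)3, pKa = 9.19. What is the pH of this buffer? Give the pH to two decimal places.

Using pH = pKa + log([base]/[acid]) with [base]/[acid] = 0.11/0.034:
pH = 9.19 + (+0.510) = 9.70

pH = 9.70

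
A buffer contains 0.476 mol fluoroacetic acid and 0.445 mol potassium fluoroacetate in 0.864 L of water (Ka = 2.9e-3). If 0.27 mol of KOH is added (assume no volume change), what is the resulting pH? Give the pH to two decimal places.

pH = 3.08

After neutralization: n(FCH2COOH) = 0.206 mol, n(FCH2COO-) = 0.715 mol.
pKa = −log(2.9 × 10^-3) = 2.538
Henderson–Hasselbalch with mole ratio 0.715/0.206: pH = 2.538 + (+0.540)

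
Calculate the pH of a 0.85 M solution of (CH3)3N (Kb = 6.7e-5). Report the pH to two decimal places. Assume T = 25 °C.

pH = 11.88

(CH3)3N + H2O ⇌ (CH3)3NH+ + OH-
Let x = [OH-] at equilibrium. Kb = x²/(0.85 − x).
Neglecting x in the denominator: x = √(6.7 × 10^-5 × 0.85) = 7.55 × 10^-3 M
Check: 0.89% ionized — well under 5%, approximation valid.
pOH = −log(7.55 × 10^-3) = 2.12; pH = 14.00 − 2.12 = 11.88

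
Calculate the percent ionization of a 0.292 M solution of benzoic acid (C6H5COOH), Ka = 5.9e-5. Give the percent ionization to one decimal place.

1.4%

C6H5COOH ⇌ C6H5COO- + H+; let x = [H+] at equilibrium.
x ≈ √(Ka·C₀) = √(5.9 × 10^-5 × 0.292) = 4.15 × 10^-3 M
Fraction ionized = 4.15 × 10^-3 / 0.292 = 0.0142 → 1.4%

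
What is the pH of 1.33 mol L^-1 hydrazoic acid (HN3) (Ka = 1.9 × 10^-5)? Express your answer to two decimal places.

pH = 2.30

HN3 ⇌ N3- + H+
Let x = [H+] at equilibrium. Ka = x²/(1.33 − x).
Neglecting x in the denominator: x = √(1.9 × 10^-5 × 1.33) = 5.03 × 10^-3 M
pH = −log(5.03 × 10^-3) = 2.30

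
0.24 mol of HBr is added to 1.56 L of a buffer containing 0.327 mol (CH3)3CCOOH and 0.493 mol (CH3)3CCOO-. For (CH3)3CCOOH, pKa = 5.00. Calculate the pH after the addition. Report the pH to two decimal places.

pH = 4.65

Added H+ converts (CH3)3CCOO- to (CH3)3CCOOH: (CH3)3CCOOH → 0.567 mol, (CH3)3CCOO- → 0.253 mol.
pH = pKa + log(n_(CH3)3CCOO-/n_(CH3)3CCOOH) = 5.00 + log(0.253/0.567) = 5.00 + (-0.350)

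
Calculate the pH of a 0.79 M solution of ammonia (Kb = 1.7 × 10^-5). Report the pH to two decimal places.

pH = 11.56

NH3 + H2O ⇌ NH4+ + OH-
Kb = x²/(0.79 − x) = 1.7 × 10^-5
Neglecting x in the denominator: x = √(1.7 × 10^-5 × 0.79) = 3.66 × 10^-3 M
pOH = 2.44, so pH = 14.00 − pOH = 11.56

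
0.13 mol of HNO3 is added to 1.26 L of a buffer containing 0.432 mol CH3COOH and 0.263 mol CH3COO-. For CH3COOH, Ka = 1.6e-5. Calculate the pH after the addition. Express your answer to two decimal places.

pH = 4.17

Added H+ converts CH3COO- to CH3COOH: CH3COOH → 0.562 mol, CH3COO- → 0.133 mol.
pKa = −log(1.6 × 10^-5) = 4.796
pH = pKa + log(n_CH3COO-/n_CH3COOH) = 4.796 + log(0.133/0.562) = 4.796 + (-0.626)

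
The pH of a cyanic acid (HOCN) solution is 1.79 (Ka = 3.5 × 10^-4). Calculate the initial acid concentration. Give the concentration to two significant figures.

[H+] = 10^(-1.79) = 1.62 × 10^-2 M = x
Ka = x²/(C₀ − x) ⇒ C₀ = x + x²/Ka
C₀ = 1.62 × 10^-2 + (1.62 × 10^-2)²/(3.5 × 10^-4) = 7.66 × 10^-1 M

C₀ = 7.7 × 10^-1 M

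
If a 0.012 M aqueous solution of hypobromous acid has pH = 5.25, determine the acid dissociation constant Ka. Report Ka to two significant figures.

[H+] = 10^(-5.25) = 5.62 × 10^-6 M
At equilibrium [HA] = 0.012 − 5.62 × 10^-6 = 1.20 × 10^-2 M
Ka = [H+][A-]/[HA] = (5.62 × 10^-6)² / 1.20 × 10^-2 = 2.6 × 10^-9

Ka = 2.6 × 10^-9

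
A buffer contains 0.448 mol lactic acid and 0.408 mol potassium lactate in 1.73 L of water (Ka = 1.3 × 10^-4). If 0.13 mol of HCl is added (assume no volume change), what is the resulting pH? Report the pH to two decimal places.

pH = 3.57

After neutralization: n(CH3CH(OH)COOH) = 0.578 mol, n(CH3CH(OH)COO-) = 0.278 mol.
pKa = −log(1.3 × 10^-4) = 3.886
pH = pKa + log([A⁻]/[HA]) = 3.886 + log(0.278/0.578) = 3.886 -0.318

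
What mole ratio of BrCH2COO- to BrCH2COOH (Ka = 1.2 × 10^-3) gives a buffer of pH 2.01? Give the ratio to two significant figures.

ratio = 0.12

pKa = -log(1.2 × 10^-3) = 2.921
pH = pKa + log(r) ⇒ log(r) = 2.01 − 2.921 = -0.911
r = [BrCH2COO-]/[BrCH2COOH] = 10^(-0.911) = 0.123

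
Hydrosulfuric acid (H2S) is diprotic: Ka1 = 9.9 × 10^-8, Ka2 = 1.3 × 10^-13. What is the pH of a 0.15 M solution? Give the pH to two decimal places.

Ka1 ≫ Ka2, so treat the first dissociation as the only significant source of H+.
Ka1 = x²/(0.15 − x) = 9.9 × 10^-8
x ≈ √(9.9 × 10^-8 × 0.15) = 1.22 × 10^-4 M
pH = −log(1.22 × 10^-4) = 3.91

pH = 3.91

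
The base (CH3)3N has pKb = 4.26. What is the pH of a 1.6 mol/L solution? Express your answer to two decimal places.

(CH3)3N + H2O ⇌ (CH3)3NH+ + OH-
Kb = 10^(−4.26) = 5.50 × 10^-5
Kb = [OH-]²/(1.6 − [OH-]) = 5.50 × 10^-5
Since Kb ≪ C₀, [OH-] ≈ √(Kb·C₀) = 9.38 × 10^-3 M.
([OH-]/C₀ = 0.59% < 5%, so the approximation holds.)
pOH = 2.03, so pH = 14.00 − pOH = 11.97

pH = 11.97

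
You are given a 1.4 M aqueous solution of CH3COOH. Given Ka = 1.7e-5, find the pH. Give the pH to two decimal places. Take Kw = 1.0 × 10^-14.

pH = 2.31

CH3COOH ⇌ CH3COO- + H+
From the ICE table, Ka = [H+]²/(1.4 − [H+]) = 1.7 × 10^-5.
Since Ka ≪ C₀, [H+] ≈ √(Ka·C₀) = 4.88 × 10^-3 M.
([H+]/C₀ = 0.35% < 5%, so the approximation holds.)
pH = −log[H+] = −log(4.88 × 10^-3) = 2.31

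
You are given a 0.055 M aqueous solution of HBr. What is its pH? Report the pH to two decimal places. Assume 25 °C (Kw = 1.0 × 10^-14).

pH = 1.26

HBr is a strong acid and dissociates completely, so [H+] = 0.055 M.
pH = -log(0.055) = 1.26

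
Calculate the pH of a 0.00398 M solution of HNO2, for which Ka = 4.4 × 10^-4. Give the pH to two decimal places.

HNO2 ⇌ NO2- + H+
Ka = [H+]²/(0.00398 − [H+]) = 4.4 × 10^-4
The 5% rule fails; solving [H+]² + Ka·[H+] − Ka·C₀ = 0 exactly:
[H+] = [−0.00044 + √(0.00044² + 7e-06)]/2 = 1.12 × 10^-3 M
pH = −log[H+] = −log(1.12 × 10^-3) = 2.95

pH = 2.95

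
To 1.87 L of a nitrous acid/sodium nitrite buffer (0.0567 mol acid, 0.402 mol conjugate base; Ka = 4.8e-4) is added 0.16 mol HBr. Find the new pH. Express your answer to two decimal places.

pH = 3.37

Added H+ converts NO2- to HNO2: HNO2 → 0.217 mol, NO2- → 0.242 mol.
pKa = −log(4.8 × 10^-4) = 3.319
Henderson–Hasselbalch with mole ratio 0.242/0.217: pH = 3.319 + (+0.047)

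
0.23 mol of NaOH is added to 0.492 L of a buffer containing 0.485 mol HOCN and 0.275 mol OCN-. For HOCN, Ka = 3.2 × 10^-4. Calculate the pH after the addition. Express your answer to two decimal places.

pH = 3.79

After neutralization: n(HOCN) = 0.255 mol, n(OCN-) = 0.505 mol.
pKa = −log(3.2 × 10^-4) = 3.495
pH = pKa + log(n_OCN-/n_HOCN) = 3.495 + log(0.505/0.255) = 3.495 + (+0.297)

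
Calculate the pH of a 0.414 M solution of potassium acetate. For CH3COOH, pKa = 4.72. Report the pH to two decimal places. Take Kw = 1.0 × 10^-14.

CH3COO- is the conjugate base of the weak acid CH3COOH.
Ka = 10^(−4.72) = 1.91 × 10^-5
Kb = Kw/Ka = 1.0×10^-14 / 1.91 × 10^-5 = 5.24 × 10^-10
Kb = x²/(0.414 − x) = 5.24 × 10^-10
Neglecting x in the denominator: x = √(5.24 × 10^-10 × 0.414) = 1.47 × 10^-5 M
Check: 0.0036% ionized — well under 5%, approximation valid.
pOH = 4.83, so pH = 14.00 − pOH = 9.17

pH = 9.17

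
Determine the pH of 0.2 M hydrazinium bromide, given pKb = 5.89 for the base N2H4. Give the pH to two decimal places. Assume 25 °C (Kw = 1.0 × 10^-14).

N2H5+ is the conjugate acid of the weak base N2H4.
Kb = 10^(−5.89) = 1.29 × 10^-6
Ka = Kw/Kb = 1.0×10^-14 / 1.29 × 10^-6 = 7.75 × 10^-9
Let x = [H+] at equilibrium. Ka = x²/(0.2 − x).
Assume x ≪ 0.2: x ≈ √(7.75 × 10^-9 × 0.2) = 3.94 × 10^-5 M
(x/C₀ = 0.02% < 5%, so the approximation holds.)
pH = −log[H+] = −log(3.94 × 10^-5) = 4.40

pH = 4.40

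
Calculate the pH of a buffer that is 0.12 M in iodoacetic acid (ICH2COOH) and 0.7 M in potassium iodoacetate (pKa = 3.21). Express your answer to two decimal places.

Using pH = pKa + log([base]/[acid]) with [base]/[acid] = 0.7/0.12:
pH = 3.21 + (+0.766) = 3.98

pH = 3.98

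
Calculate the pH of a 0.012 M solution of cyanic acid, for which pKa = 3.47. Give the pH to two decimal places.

HOCN ⇌ OCN- + H+
Ka = 10^(−3.47) = 3.39 × 10^-4
Ka = x²/(0.012 − x) = 3.39 × 10^-4
x is not negligible relative to C₀; solve x² + 0.000339·x − 4.07e-06 = 0.
x = [−0.000339 + √(0.000339² + 1.63e-05)]/2 = 1.85 × 10^-3 M
pH = −log(1.85 × 10^-3) = 2.73

pH = 2.73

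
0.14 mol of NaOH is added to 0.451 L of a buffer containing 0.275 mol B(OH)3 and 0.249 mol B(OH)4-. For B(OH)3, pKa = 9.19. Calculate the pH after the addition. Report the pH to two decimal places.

pH = 9.65

After neutralization: n(B(OH)3) = 0.135 mol, n(B(OH)4-) = 0.389 mol.
pH = pKa + log([A⁻]/[HA]) = 9.19 + log(0.389/0.135) = 9.19 +0.460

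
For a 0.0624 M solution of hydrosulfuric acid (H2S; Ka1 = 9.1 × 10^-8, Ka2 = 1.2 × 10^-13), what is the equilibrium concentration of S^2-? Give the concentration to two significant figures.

1.2 × 10^-13 M

First ionization gives [H+] ≈ [HS-] = 7.54 × 10^-5 M.
Second step: Ka2 = [H+][S^2-]/[HS-] ≈ [S^2-] (since [H+] ≈ [HS-]).
So [S^2-] ≈ Ka2.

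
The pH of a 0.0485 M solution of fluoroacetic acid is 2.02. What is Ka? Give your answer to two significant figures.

Ka = 2.3 × 10^-3

[H+] = 10^(-2.02) = 9.55 × 10^-3 M
At equilibrium [HA] = 0.0485 − 9.55 × 10^-3 = 3.89 × 10^-2 M
Ka = [H+][A-]/[HA] = (9.55 × 10^-3)² / 3.89 × 10^-2 = 2.3 × 10^-3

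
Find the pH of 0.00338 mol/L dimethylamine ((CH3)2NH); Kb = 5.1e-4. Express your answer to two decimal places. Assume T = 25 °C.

pH = 11.03

(CH3)2NH + H2O ⇌ (CH3)2NH2+ + OH-
Kb = x²/(0.00338 − x) = 5.1 × 10^-4
Here C₀/Kb ≈ 6.63, so the small-x approximation fails. Use the quadratic:
x = (−Kb + √(Kb² + 4·Kb·C₀))/2 = 1.08 × 10^-3 M
pOH = −log(1.08 × 10^-3) = 2.97; pH = 14.00 − 2.97 = 11.03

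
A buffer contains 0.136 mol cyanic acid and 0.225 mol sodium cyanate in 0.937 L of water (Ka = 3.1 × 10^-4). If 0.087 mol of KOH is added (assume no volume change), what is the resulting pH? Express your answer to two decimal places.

After neutralization: n(HOCN) = 0.049 mol, n(OCN-) = 0.312 mol.
pKa = −log(3.1 × 10^-4) = 3.509
pH = pKa + log(n_OCN-/n_HOCN) = 3.509 + log(0.312/0.049) = 3.509 + (+0.804)

pH = 4.31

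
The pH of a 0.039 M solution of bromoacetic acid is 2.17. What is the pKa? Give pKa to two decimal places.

pKa = 2.85

[H+] = 10^(-2.17) = 6.76 × 10^-3 M
At equilibrium [HA] = 0.039 − 6.76 × 10^-3 = 3.22 × 10^-2 M
Ka = [H+][A-]/[HA] = (6.76 × 10^-3)² / 3.22 × 10^-2 = 1.42 × 10^-3
pKa = -log(1.42 × 10^-3) = 2.85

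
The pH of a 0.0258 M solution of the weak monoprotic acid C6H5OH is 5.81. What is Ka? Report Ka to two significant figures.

Ka = 9.3 × 10^-11

[H+] = 10^(-5.81) = 1.55 × 10^-6 M
At equilibrium [HA] = 0.0258 − 1.55 × 10^-6 = 2.58 × 10^-2 M
Ka = [H+][A-]/[HA] = (1.55 × 10^-6)² / 2.58 × 10^-2 = 9.3 × 10^-11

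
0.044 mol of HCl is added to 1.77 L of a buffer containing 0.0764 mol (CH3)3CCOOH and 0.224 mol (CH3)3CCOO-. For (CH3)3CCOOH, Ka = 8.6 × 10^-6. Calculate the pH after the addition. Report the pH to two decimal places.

Added H+ converts (CH3)3CCOO- to (CH3)3CCOOH: (CH3)3CCOOH → 0.12 mol, (CH3)3CCOO- → 0.18 mol.
pKa = −log(8.6 × 10^-6) = 5.066
pH = pKa + log(n_(CH3)3CCOO-/n_(CH3)3CCOOH) = 5.066 + log(0.18/0.12) = 5.066 + (+0.176)

pH = 5.24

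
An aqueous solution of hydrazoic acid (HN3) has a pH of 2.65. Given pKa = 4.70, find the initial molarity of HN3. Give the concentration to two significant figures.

C₀ = 2.5 × 10^-1 M

[H+] = 10^(-2.65) = 2.24 × 10^-3 M = x
Ka = 10^(−4.70) = 2.00 × 10^-5
Ka = x²/(C₀ − x) ⇒ C₀ = x + x²/Ka
C₀ = 2.24 × 10^-3 + (2.24 × 10^-3)²/(2.00 × 10^-5) = 2.53 × 10^-1 M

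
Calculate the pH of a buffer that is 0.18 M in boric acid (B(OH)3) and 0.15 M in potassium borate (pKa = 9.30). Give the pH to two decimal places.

Henderson–Hasselbalch: pH = pKa + log([B(OH)4-]/[B(OH)3]) = 9.30 + log(0.15/0.18)
pH = 9.30 + (-0.079) = 9.22

pH = 9.22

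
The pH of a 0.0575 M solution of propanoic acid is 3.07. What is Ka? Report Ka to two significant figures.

Ka = 1.3 × 10^-5

[H+] = 10^(-3.07) = 8.51 × 10^-4 M
At equilibrium [HA] = 0.0575 − 8.51 × 10^-4 = 5.66 × 10^-2 M
Ka = [H+][A-]/[HA] = (8.51 × 10^-4)² / 5.66 × 10^-2 = 1.3 × 10^-5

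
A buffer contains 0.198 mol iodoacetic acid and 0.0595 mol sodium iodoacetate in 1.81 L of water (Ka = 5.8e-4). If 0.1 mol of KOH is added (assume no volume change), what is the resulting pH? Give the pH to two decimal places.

pH = 3.45

After neutralization: n(ICH2COOH) = 0.098 mol, n(ICH2COO-) = 0.16 mol.
pKa = −log(5.8 × 10^-4) = 3.237
pH = pKa + log(n_ICH2COO-/n_ICH2COOH) = 3.237 + log(0.16/0.098) = 3.237 + (+0.213)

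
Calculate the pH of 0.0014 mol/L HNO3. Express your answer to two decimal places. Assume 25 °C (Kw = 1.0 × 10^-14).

pH = 2.85

HNO3 is a strong acid and dissociates completely, so [H+] = 0.0014 M.
pH = -log(0.0014) = 2.85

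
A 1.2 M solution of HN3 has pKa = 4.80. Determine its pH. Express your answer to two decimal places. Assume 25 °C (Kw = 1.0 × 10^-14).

HN3 ⇌ N3- + H+
Ka = 10^(−4.80) = 1.58 × 10^-5
Ka = x²/(1.2 − x) = 1.58 × 10^-5
Neglecting x in the denominator: x = √(1.58 × 10^-5 × 1.2) = 4.35 × 10^-3 M
Check: 0.36% ionized — well under 5%, approximation valid.
pH = −log[H+] = −log(4.35 × 10^-3) = 2.36

pH = 2.36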